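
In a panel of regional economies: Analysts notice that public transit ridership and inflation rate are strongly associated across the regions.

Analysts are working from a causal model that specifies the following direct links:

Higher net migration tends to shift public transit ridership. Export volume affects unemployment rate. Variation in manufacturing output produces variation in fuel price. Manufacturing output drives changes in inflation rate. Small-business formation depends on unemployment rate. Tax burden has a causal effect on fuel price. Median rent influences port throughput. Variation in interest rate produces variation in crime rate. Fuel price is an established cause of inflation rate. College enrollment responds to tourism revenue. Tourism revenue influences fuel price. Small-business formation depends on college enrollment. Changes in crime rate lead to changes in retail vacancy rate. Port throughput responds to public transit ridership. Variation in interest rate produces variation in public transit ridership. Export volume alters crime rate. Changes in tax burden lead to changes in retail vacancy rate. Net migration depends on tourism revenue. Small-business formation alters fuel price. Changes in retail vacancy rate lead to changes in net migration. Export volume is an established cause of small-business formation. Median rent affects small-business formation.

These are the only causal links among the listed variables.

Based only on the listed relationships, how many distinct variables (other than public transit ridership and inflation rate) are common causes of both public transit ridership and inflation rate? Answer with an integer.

The common causes are: export volume (to public transit ridership via export volume → crime rate → retail vacancy rate → net migration → public transit ridership; to inflation rate via export volume → small-business formation → fuel price → inflation rate); tax burden (to public transit ridership via tax burden → retail vacancy rate → net migration → public transit ridership; to inflation rate via tax burden → fuel price → inflation rate); tourism revenue (to public transit ridership via tourism revenue → net migration → public transit ridership; to inflation rate via tourism revenue → fuel price → inflation rate).
Every other variable lacks a causal path to at least one of public transit ridership and inflation rate.

3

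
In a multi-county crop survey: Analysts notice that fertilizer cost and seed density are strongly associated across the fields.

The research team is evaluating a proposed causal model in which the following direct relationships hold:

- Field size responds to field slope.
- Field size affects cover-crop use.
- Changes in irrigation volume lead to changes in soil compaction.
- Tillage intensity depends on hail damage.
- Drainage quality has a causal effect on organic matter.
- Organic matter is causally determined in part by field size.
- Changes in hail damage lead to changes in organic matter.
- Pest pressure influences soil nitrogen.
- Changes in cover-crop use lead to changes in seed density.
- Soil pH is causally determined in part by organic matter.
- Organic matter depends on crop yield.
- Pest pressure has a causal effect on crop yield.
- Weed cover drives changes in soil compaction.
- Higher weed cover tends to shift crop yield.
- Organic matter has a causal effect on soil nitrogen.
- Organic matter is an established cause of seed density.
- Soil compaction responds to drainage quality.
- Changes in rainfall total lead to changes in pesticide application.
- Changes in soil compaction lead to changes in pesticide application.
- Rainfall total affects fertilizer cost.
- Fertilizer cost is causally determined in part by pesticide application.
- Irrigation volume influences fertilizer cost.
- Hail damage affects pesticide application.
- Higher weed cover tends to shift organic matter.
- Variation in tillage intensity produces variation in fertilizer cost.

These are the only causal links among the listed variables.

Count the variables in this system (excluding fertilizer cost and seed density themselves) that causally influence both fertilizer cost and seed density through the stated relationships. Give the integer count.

3

The common causes are: drainage quality (to fertilizer cost via drainage quality → soil compaction → pesticide application → fertilizer cost; to seed density via drainage quality → organic matter → seed density); hail damage (to fertilizer cost via hail damage → tillage intensity → fertilizer cost; to seed density via hail damage → organic matter → seed density); weed cover (to fertilizer cost via weed cover → soil compaction → pesticide application → fertilizer cost; to seed density via weed cover → organic matter → seed density).
Every other variable lacks a causal path to at least one of fertilizer cost and seed density.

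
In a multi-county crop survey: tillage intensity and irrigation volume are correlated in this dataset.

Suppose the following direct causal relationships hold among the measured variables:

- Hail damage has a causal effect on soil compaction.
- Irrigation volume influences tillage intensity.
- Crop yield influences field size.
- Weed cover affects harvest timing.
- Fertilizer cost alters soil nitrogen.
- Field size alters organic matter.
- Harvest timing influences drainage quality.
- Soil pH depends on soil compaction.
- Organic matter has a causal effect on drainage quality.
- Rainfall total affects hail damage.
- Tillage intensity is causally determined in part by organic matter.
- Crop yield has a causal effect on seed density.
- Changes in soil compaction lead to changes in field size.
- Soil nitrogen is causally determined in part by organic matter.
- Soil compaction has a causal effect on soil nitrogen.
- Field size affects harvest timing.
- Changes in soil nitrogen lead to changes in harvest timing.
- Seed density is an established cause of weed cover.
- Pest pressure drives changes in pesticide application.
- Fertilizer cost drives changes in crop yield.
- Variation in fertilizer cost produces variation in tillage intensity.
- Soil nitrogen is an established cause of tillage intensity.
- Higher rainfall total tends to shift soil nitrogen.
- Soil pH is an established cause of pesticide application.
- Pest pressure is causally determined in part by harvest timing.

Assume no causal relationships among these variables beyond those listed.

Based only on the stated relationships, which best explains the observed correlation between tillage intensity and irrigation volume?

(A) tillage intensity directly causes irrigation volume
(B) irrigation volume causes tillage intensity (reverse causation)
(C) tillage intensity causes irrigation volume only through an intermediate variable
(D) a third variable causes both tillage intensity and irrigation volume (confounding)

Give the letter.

B

The stated link runs irrigation volume → tillage intensity; tillage intensity has no causal path to irrigation volume. No variable causes both, so confounding is ruled out. The correlation reflects reverse causation.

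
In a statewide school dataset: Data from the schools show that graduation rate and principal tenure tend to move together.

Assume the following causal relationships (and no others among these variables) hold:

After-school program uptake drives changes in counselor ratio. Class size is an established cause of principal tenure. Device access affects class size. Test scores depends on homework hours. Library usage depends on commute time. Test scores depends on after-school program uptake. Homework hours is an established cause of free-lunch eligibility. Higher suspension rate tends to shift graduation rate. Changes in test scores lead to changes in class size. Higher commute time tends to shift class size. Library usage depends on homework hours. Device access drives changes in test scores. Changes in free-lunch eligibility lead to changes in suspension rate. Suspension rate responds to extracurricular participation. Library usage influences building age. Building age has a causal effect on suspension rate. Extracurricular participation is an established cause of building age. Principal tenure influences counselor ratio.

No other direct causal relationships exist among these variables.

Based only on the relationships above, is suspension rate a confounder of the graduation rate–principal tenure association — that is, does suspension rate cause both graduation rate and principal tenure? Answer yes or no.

Suspension rate has no stated causal path to principal tenure. A confounder must cause both variables, so suspension rate does not qualify.

no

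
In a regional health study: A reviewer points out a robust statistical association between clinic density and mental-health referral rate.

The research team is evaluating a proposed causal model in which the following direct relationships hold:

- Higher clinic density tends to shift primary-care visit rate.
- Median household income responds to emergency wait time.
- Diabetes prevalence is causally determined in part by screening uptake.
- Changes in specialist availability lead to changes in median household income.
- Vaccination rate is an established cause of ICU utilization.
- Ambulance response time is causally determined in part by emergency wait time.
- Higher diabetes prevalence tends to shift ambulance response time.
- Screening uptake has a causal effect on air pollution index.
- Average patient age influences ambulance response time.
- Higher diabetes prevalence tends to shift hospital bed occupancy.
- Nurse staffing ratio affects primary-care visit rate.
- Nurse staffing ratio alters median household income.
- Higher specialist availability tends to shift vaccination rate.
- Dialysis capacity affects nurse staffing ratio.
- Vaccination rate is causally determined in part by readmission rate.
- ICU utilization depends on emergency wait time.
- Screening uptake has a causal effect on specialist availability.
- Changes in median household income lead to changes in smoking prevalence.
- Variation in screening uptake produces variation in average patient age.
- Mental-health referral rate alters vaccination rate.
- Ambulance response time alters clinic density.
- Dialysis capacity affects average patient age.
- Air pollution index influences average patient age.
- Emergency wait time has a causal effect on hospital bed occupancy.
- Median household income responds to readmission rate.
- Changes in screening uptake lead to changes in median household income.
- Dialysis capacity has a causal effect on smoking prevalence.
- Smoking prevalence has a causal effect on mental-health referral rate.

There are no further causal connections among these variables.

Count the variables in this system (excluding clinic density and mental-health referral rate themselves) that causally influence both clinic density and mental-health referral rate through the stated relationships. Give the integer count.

The common causes are: dialysis capacity (to clinic density via dialysis capacity → average patient age → ambulance response time → clinic density; to mental-health referral rate via dialysis capacity → smoking prevalence → mental-health referral rate); emergency wait time (to clinic density via emergency wait time → ambulance response time → clinic density; to mental-health referral rate via emergency wait time → median household income → smoking prevalence → mental-health referral rate); screening uptake (to clinic density via screening uptake → average patient age → ambulance response time → clinic density; to mental-health referral rate via screening uptake → median household income → smoking prevalence → mental-health referral rate).
Every other variable lacks a causal path to at least one of clinic density and mental-health referral rate.

3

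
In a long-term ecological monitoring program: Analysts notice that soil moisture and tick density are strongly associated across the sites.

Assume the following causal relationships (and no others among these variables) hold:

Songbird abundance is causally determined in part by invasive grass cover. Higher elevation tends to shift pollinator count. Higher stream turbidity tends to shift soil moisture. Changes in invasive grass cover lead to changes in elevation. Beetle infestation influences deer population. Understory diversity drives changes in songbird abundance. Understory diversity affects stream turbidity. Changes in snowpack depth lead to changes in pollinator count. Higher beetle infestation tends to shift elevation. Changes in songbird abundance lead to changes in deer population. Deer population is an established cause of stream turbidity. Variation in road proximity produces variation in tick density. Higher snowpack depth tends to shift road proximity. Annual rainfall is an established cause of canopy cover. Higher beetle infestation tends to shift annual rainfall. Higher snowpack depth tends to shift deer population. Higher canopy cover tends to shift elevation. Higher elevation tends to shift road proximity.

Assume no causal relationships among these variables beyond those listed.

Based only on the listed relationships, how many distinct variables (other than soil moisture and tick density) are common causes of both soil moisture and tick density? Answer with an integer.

The common causes are: beetle infestation (to soil moisture via beetle infestation → deer population → stream turbidity → soil moisture; to tick density via beetle infestation → elevation → road proximity → tick density); invasive grass cover (to soil moisture via invasive grass cover → songbird abundance → deer population → stream turbidity → soil moisture; to tick density via invasive grass cover → elevation → road proximity → tick density); snowpack depth (to soil moisture via snowpack depth → deer population → stream turbidity → soil moisture; to tick density via snowpack depth → road proximity → tick density).
Every other variable lacks a causal path to at least one of soil moisture and tick density.

3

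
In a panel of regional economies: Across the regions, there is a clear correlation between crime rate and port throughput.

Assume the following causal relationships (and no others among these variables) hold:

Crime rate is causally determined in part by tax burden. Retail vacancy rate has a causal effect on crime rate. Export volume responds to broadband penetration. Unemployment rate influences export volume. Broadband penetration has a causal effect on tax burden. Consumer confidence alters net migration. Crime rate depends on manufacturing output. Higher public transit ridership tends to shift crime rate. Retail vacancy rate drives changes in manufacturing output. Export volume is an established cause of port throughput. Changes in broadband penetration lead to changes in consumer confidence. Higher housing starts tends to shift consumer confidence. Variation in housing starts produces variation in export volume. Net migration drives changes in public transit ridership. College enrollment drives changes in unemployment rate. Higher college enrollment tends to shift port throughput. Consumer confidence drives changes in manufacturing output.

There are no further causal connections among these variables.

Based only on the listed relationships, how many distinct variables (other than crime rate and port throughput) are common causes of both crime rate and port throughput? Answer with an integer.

2

The common causes are: broadband penetration (to crime rate via broadband penetration → tax burden → crime rate; to port throughput via broadband penetration → export volume → port throughput); housing starts (to crime rate via housing starts → consumer confidence → manufacturing output → crime rate; to port throughput via housing starts → export volume → port throughput).
Every other variable lacks a causal path to at least one of crime rate and port throughput.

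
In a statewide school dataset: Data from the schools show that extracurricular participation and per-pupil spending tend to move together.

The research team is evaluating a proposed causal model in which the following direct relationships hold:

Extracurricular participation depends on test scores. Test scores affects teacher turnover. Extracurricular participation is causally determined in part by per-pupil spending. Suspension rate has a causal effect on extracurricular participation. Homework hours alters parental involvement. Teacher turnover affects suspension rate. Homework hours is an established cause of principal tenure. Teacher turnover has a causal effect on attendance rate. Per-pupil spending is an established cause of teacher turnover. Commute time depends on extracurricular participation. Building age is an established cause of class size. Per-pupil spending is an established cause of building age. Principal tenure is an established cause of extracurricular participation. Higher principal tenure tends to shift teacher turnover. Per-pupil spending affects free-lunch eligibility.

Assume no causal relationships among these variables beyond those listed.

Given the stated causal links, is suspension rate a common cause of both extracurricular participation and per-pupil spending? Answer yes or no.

Suspension rate has no stated causal path to per-pupil spending. A confounder must cause both variables, so suspension rate does not qualify.

no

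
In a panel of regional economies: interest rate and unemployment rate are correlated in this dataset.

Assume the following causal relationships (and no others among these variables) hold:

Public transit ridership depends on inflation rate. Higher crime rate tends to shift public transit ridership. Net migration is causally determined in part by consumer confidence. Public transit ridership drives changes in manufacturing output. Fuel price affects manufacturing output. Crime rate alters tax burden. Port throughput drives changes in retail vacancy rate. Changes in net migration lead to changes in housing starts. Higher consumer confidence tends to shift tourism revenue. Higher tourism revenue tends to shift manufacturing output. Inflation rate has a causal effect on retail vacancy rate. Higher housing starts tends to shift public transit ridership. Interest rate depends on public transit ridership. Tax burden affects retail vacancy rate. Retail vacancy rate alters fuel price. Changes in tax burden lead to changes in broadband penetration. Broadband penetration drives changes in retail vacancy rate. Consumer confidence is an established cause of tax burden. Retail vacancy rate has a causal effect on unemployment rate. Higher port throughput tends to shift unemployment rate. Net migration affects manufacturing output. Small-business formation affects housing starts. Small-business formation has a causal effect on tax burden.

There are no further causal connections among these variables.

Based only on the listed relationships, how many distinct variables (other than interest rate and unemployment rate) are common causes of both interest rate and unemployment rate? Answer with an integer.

4

The common causes are: consumer confidence (to interest rate via consumer confidence → net migration → housing starts → public transit ridership → interest rate; to unemployment rate via consumer confidence → tax burden → retail vacancy rate → unemployment rate); crime rate (to interest rate via crime rate → public transit ridership → interest rate; to unemployment rate via crime rate → tax burden → retail vacancy rate → unemployment rate); inflation rate (to interest rate via inflation rate → public transit ridership → interest rate; to unemployment rate via inflation rate → retail vacancy rate → unemployment rate); small-business formation (to interest rate via small-business formation → housing starts → public transit ridership → interest rate; to unemployment rate via small-business formation → tax burden → retail vacancy rate → unemployment rate).
Every other variable lacks a causal path to at least one of interest rate and unemployment rate.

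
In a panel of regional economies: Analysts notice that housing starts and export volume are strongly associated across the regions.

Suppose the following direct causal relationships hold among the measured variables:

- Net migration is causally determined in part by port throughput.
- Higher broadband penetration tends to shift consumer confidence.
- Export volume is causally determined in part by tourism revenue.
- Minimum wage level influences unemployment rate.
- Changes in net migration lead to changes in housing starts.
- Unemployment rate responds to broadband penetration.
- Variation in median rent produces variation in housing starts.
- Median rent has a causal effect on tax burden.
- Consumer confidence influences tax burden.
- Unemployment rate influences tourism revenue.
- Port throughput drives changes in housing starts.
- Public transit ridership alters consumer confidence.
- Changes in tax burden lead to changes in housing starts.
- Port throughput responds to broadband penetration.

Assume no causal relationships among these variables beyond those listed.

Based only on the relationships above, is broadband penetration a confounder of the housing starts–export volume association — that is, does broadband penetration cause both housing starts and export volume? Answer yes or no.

Broadband penetration has a causal path to housing starts (broadband penetration → port throughput → housing starts) and to export volume (broadband penetration → unemployment rate → tourism revenue → export volume), so it is a common cause of both — a confounder.

yes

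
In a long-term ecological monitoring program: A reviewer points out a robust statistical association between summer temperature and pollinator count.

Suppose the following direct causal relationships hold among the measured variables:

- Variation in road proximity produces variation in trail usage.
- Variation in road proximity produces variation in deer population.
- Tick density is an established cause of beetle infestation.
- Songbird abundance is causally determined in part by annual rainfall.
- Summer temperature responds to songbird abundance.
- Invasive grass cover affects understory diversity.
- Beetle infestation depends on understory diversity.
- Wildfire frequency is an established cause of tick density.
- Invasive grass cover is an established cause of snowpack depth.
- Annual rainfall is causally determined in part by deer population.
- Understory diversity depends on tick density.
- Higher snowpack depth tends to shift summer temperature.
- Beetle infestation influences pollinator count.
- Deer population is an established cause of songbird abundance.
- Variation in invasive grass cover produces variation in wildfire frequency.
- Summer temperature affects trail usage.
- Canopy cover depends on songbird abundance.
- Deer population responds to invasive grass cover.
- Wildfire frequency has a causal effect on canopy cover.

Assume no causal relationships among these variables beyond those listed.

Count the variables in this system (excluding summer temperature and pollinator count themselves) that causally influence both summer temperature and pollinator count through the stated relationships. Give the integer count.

1

The common causes are: invasive grass cover (to summer temperature via invasive grass cover → snowpack depth → summer temperature; to pollinator count via invasive grass cover → understory diversity → beetle infestation → pollinator count).
Every other variable lacks a causal path to at least one of summer temperature and pollinator count.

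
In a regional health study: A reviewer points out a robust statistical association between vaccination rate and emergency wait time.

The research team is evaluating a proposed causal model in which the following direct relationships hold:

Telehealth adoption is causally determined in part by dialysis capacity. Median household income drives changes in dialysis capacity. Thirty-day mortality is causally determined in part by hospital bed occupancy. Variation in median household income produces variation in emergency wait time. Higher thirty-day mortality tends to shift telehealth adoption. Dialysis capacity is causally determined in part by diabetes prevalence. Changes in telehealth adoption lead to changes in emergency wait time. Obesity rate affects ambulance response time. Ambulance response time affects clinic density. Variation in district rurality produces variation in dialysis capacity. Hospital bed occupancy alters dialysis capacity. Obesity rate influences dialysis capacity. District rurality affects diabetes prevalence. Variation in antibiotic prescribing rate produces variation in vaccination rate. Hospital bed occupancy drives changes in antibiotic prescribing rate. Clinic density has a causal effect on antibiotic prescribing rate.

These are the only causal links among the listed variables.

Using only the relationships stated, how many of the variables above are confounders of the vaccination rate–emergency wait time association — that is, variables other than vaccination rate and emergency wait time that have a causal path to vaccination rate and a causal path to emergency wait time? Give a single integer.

2

The common causes are: hospital bed occupancy (to vaccination rate via hospital bed occupancy → antibiotic prescribing rate → vaccination rate; to emergency wait time via hospital bed occupancy → dialysis capacity → telehealth adoption → emergency wait time); obesity rate (to vaccination rate via obesity rate → ambulance response time → clinic density → antibiotic prescribing rate → vaccination rate; to emergency wait time via obesity rate → dialysis capacity → telehealth adoption → emergency wait time).
Every other variable lacks a causal path to at least one of vaccination rate and emergency wait time.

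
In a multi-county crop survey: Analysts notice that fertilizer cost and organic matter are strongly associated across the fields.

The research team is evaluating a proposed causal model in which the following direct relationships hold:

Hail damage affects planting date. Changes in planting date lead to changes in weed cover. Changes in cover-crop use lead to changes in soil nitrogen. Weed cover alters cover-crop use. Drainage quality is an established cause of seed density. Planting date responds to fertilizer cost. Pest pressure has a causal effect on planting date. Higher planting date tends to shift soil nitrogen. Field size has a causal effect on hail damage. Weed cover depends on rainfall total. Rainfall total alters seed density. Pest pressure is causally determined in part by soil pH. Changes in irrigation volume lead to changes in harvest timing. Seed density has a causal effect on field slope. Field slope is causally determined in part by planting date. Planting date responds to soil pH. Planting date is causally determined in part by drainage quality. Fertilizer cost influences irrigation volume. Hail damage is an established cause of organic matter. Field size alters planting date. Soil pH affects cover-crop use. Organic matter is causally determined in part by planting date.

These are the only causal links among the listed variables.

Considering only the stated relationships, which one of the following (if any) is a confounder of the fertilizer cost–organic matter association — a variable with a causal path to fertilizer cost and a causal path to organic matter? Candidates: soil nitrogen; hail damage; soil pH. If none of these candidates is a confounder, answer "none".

none

None of the listed candidates has causal paths to both fertilizer cost and organic matter in the stated relationships, so none is a common cause.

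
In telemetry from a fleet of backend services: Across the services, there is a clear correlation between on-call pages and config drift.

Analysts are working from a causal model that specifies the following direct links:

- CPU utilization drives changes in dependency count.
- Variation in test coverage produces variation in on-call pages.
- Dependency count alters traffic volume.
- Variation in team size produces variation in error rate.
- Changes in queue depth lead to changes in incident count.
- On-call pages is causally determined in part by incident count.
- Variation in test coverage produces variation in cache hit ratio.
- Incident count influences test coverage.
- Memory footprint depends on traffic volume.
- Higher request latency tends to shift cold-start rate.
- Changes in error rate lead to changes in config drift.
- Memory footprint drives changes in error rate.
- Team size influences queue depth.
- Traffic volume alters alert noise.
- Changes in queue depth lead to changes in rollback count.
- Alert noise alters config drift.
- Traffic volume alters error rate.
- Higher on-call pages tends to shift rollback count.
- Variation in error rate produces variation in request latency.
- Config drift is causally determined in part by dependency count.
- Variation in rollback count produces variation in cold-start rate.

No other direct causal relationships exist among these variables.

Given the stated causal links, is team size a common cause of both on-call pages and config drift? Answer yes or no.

Team size has a causal path to on-call pages (team size → queue depth → incident count → on-call pages) and to config drift (team size → error rate → config drift), so it is a common cause of both — a confounder.

yes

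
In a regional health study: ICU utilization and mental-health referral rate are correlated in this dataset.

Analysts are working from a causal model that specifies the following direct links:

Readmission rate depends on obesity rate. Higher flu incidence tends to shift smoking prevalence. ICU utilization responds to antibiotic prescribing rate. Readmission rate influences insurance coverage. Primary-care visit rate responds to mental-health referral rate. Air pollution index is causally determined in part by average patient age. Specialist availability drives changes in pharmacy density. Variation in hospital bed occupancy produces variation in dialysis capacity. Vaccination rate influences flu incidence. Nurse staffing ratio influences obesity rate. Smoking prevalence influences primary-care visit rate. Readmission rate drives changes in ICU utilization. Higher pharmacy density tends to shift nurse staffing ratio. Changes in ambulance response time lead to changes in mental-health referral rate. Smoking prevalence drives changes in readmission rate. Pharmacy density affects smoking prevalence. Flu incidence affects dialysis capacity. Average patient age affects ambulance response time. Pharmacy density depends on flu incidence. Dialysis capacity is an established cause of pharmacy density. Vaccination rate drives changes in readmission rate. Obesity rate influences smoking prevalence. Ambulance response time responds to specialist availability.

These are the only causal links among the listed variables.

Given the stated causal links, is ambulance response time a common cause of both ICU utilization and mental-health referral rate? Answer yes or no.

no

Ambulance response time has no stated causal path to ICU utilization. A confounder must cause both variables, so ambulance response time does not qualify.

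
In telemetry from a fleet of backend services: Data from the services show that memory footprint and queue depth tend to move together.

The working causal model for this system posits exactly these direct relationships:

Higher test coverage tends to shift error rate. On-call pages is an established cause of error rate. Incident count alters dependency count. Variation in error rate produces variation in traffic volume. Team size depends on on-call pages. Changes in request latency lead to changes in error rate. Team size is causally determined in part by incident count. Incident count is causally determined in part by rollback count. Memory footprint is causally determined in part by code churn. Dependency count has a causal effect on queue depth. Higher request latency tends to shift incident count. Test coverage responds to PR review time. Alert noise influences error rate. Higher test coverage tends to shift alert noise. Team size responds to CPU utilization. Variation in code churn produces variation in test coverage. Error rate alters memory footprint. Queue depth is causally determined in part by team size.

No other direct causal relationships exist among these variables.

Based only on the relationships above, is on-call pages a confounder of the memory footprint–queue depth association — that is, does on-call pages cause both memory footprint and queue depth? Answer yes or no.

On-call pages has a causal path to memory footprint (on-call pages → error rate → memory footprint) and to queue depth (on-call pages → team size → queue depth), so it is a common cause of both — a confounder.

yes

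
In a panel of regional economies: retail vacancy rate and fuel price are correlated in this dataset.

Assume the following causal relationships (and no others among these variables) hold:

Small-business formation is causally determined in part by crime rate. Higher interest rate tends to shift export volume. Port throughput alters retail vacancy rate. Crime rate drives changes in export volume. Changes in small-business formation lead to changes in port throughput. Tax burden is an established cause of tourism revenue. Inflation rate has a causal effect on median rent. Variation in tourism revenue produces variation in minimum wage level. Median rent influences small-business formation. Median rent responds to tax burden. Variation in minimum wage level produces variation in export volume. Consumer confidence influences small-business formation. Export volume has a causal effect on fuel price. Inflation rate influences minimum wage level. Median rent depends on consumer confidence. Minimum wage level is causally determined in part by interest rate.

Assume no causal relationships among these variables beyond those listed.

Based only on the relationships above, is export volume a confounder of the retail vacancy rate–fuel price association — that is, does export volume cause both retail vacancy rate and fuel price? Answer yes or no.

Export volume has no stated causal path to retail vacancy rate. A confounder must cause both variables, so export volume does not qualify.

no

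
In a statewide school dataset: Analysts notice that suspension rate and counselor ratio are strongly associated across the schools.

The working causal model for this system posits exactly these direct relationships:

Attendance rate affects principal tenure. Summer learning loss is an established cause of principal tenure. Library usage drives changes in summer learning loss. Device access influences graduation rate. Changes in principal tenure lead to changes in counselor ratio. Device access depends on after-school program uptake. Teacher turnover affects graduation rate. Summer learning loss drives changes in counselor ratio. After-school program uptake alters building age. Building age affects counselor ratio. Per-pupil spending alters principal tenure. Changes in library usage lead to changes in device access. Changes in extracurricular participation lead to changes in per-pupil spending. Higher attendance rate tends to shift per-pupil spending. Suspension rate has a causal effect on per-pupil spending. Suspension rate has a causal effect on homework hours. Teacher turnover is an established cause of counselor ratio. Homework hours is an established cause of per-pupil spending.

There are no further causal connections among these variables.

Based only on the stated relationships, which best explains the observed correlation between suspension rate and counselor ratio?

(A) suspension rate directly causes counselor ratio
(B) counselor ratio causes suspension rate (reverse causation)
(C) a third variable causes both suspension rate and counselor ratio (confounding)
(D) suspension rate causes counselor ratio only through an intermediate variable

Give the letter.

D

Suspension rate reaches counselor ratio through suspension rate → per-pupil spending → principal tenure → counselor ratio — an indirect causal chain with no direct suspension rate → counselor ratio link. No variable causes both suspension rate and counselor ratio, so confounding is ruled out; the effect is mediated.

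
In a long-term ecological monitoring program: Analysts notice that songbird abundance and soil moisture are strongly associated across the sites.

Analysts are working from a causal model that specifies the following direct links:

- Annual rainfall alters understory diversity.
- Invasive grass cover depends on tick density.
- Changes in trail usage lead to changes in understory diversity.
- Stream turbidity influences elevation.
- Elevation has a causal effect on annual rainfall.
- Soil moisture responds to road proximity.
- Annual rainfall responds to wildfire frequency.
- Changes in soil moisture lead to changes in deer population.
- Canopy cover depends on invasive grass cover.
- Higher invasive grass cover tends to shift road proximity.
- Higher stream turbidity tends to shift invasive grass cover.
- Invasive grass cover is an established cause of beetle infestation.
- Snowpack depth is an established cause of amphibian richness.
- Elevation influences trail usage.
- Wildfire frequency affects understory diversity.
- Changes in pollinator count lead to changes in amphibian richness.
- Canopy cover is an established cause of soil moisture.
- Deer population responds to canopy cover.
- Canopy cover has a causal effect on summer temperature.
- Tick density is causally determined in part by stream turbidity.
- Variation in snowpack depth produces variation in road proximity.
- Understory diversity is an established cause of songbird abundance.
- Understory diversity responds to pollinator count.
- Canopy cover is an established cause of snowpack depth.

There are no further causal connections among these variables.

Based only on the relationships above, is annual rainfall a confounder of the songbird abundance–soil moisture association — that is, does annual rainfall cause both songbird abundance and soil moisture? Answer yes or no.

no

Annual rainfall has no stated causal path to soil moisture. A confounder must cause both variables, so annual rainfall does not qualify.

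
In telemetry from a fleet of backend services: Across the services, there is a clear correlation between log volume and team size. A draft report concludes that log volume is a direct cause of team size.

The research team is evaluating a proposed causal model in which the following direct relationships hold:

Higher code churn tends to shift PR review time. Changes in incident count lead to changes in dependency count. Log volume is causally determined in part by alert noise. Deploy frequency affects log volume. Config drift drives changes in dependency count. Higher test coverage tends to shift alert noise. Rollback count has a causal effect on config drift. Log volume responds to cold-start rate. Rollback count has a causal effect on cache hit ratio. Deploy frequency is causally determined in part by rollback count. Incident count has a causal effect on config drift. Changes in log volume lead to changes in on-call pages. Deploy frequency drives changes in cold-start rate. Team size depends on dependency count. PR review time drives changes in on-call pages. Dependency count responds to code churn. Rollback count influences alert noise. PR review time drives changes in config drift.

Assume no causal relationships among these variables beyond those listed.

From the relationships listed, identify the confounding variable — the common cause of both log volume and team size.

Rollback count has a causal path to log volume (rollback count → alert noise → log volume) and a separate causal path to team size (rollback count → config drift → dependency count → team size), so it is a common cause of both.
No stated relationship gives log volume a causal route to team size, so the correlation is explained by the shared upstream cause rather than a direct effect.

rollback count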